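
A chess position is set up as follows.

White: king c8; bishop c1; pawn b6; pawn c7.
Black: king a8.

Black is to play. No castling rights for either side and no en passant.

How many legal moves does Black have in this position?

0

Black to move; king on a8.
In check: no.
Legal moves: none.
Count: 0.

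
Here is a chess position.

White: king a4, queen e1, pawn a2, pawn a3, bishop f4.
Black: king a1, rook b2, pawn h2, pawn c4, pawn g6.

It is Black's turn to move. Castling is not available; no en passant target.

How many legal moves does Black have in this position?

Black to move; king on a1.
In check: yes, from the white queen on e1.
Legal moves: Kxa2, Rb1.
Count: 2.

2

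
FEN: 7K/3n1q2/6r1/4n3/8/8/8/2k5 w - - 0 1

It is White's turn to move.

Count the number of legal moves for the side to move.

0

White to move; king on h8.
In check: no.
Legal moves: none.
Count: 0.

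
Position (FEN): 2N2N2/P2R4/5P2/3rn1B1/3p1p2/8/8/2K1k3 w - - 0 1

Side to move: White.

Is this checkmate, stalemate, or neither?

neither

White to move; white king on c1.
In check: no.
Legal moves for White include: Nh7, Ng6, Ne6, Ne7, Nd6, Nb6, Rd8, Rh7, Rg7, Rf7, Re7, Rc7, Rb7, Rd6, Rxd5, Bh6, Bh4+, Bxf4, ... (list truncated; more exist).
White has legal moves and is not in check → neither.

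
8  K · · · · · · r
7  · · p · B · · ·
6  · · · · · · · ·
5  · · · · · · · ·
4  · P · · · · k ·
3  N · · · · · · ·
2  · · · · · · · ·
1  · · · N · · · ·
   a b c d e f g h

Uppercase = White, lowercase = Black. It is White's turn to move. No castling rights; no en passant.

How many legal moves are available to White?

White to move; king on a8.
In check: yes, from the black rook on h8.
Legal moves: Kb7, Ka7, Bf8, Bd8.
Count: 4.

4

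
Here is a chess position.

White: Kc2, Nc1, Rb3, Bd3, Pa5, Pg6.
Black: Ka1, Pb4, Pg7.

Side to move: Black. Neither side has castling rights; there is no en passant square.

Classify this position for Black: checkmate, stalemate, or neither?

stalemate

Black to move; black king on a1.
In check: no.
King squares — b1: attacked by Kc2; a2: attacked by Nc1; b2: attacked by Kc2.
Legal moves for Black: none.
Not in check and no legal moves → stalemate.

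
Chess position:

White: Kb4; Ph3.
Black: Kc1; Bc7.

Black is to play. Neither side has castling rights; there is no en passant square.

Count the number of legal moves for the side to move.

14

Black to move; king on c1.
In check: no.
Legal moves: Bd8, Bb8, Bd6+, Bb6, Be5, Ba5+, Bf4, Bg3, Bh2, Kd2, Kc2, Kb2, Kd1, Kb1.
Count: 14.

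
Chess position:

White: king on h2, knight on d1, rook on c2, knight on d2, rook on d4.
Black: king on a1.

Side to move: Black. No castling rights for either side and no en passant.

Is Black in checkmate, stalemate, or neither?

stalemate

Black to move; black king on a1.
In check: no.
King squares — b1: attacked by Nd2; a2: attacked by Rc2; b2: attacked by Nd1.
Legal moves for Black: none.
Not in check and no legal moves → stalemate.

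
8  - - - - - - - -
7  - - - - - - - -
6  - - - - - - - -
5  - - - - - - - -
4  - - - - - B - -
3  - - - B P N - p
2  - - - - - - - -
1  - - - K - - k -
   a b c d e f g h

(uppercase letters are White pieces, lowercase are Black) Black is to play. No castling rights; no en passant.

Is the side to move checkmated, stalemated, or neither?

neither

Black to move; black king on g1.
In check: yes, from the white knight on f3.
King squares — f1: attacked by Bd3; h1: available; f2: available; g2: available; h2: attacked by Nf3.
Legal moves for Black: Kg2, Kf2, Kh1.
Black is in check but has 3 legal moves → neither.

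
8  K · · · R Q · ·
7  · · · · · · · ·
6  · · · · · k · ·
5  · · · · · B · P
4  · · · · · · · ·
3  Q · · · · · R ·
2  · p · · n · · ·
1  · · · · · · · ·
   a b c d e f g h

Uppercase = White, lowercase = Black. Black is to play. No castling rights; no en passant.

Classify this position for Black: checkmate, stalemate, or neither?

Black to move; black king on f6.
In check: yes, from the white queen on f8.
King squares — e5: attacked by Re8; f5: attacked by Qf8; g5: attacked by Rg3; e6: attacked by Bf5; g6: attacked by Rg3; e7: attacked by Qa3; f7: attacked by Qf8; g7: attacked by Rg3.
Legal moves for Black: none.
In check with no legal moves → checkmate.

checkmate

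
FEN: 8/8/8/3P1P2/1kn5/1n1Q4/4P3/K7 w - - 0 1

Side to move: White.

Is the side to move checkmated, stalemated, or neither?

White to move; white king on a1.
In check: yes, from the black knight on b3.
Legal moves for White: Ka2, Kb1, Qxb3+.
White is in check but has 3 legal moves → neither.

neither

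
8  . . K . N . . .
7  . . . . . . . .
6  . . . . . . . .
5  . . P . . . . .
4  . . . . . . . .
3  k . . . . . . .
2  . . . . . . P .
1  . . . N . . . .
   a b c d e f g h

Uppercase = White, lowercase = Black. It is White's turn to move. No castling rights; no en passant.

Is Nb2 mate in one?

no

After Nb2: black king on a3; in check: no.
Black is not in check, so this cannot be checkmate.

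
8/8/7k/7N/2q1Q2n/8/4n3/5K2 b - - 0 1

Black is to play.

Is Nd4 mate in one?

no

After Nd4: white king on f1; in check: yes, from the black queen on c4.
White has 5 legal replies: Kf2, Kg1, Ke1, Qd3, Qe2.
In check but a legal move exists → not checkmate.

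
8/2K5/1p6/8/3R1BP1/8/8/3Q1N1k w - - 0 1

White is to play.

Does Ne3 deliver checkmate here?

After Ne3: black king on h1; in check: yes, from the white queen on d1.
King squares — g1: attacked by Qd1; g2: attacked by Ne3; h2: attacked by Bf4.
Black has no legal moves → checkmate.

yes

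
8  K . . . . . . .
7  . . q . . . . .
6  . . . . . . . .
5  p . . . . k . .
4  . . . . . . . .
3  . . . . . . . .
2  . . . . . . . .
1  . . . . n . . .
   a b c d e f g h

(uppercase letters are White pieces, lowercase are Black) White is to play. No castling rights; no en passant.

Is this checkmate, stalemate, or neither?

stalemate

White to move; white king on a8.
In check: no.
King squares — a7: attacked by Qc7; b7: attacked by Qc7; b8: attacked by Qc7.
Legal moves for White: none.
Not in check and no legal moves → stalemate.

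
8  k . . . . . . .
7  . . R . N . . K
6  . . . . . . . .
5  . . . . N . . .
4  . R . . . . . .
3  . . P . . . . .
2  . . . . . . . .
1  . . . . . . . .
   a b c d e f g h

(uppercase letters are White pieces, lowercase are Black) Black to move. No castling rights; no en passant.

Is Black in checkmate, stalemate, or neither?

stalemate

Black to move; black king on a8.
In check: no.
King squares — a7: attacked by Rc7; b7: attacked by Rb4; b8: attacked by Rb4.
Legal moves for Black: none.
Not in check and no legal moves → stalemate.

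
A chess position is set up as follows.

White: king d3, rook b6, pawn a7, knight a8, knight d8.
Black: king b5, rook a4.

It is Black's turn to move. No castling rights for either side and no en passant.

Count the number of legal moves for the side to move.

2

Black to move; king on b5.
In check: yes, from the white rook on b6.
Legal moves: Kc5, Ka5.
Count: 2.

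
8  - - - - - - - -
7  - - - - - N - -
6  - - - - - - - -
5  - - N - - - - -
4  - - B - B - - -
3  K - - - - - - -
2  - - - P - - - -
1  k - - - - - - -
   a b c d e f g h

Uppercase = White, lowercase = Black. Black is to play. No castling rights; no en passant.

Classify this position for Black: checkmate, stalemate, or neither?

stalemate

Black to move; black king on a1.
In check: no.
King squares — b1: attacked by Be4; a2: attacked by Ka3; b2: attacked by Ka3.
Legal moves for Black: none.
Not in check and no legal moves → stalemate.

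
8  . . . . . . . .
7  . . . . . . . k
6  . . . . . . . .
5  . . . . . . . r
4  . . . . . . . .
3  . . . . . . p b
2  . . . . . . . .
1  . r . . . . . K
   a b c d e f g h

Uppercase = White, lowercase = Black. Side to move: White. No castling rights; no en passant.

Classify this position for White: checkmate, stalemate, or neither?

White to move; white king on h1.
In check: yes, from the black rook on b1.
King squares — g1: attacked by Rb1; g2: attacked by Bh3; h2: attacked by Pg3.
Legal moves for White: none.
In check with no legal moves → checkmate.

checkmate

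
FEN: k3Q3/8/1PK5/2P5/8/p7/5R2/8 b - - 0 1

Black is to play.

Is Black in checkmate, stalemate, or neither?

checkmate

Black to move; black king on a8.
In check: yes, from the white queen on e8.
King squares — a7: attacked by Pb6; b7: attacked by Kc6; b8: attacked by Qe8.
Legal moves for Black: none.
In check with no legal moves → checkmate.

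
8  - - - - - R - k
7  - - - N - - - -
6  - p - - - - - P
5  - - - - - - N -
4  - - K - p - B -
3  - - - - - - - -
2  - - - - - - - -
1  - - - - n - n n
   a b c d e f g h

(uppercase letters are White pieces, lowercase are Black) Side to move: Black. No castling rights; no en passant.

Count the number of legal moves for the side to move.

0

Black to move; king on h8.
In check: yes, from the white rook on f8.
Legal moves: none.
Count: 0.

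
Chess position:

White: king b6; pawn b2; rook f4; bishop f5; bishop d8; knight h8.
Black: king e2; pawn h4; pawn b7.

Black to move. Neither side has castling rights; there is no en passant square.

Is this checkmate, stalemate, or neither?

neither

Black to move; black king on e2.
In check: no.
Legal moves for Black: Ke3, Kd2, Ke1, Kd1, h3.
Black has 5 legal moves and is not in check → neither.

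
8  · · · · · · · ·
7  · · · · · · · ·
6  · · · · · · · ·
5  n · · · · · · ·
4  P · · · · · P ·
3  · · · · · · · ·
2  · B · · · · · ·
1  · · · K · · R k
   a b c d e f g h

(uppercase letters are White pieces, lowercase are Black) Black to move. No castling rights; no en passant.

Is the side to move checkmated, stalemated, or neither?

neither

Black to move; black king on h1.
In check: yes, from the white rook on g1.
King squares — g1: available; g2: attacked by Rg1; h2: available.
Legal moves for Black: Kh2, Kxg1.
Black is in check but has 2 legal moves → neither.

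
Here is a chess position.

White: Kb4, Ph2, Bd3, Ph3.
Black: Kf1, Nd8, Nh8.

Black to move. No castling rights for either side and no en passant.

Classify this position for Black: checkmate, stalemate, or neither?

neither

Black to move; black king on f1.
In check: yes, from the white bishop on d3.
King squares — e1: available; g1: available; e2: attacked by Bd3; f2: available; g2: available.
Legal moves for Black: Kg2, Kf2, Kg1, Ke1.
Black is in check but has 4 legal moves → neither.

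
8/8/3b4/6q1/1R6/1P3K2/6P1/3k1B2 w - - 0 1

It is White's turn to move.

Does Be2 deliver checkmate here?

After Be2: black king on d1; in check: yes, from the white bishop on e2.
Black has 4 legal replies: Kd2, Kc2, Ke1, Kc1.
In check but a legal move exists → not checkmate.

no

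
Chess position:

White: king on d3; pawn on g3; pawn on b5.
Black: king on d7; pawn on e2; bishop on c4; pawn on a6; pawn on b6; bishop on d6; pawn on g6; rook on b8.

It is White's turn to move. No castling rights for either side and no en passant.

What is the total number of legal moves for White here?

7

White to move; king on d3.
In check: yes, from the black bishop on c4.
Legal moves: Ke4, Kd4, Kxc4, Ke3, Kc3, Kd2, Kc2.
Count: 7.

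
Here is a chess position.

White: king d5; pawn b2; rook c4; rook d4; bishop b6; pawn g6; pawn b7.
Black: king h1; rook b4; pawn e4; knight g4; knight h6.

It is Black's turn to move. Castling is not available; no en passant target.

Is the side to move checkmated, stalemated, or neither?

Black to move; black king on h1.
In check: no.
Legal moves for Black: Ng8, Nf7, Nf5, Nf6+, Ne5, Ne3+, Nh2, Nf2, Rxb6, Rb5+, Rxc4, Ra4, Rb3, Rxb2, Kh2, Kg2, Kg1, e3.
Black has 18 legal moves and is not in check → neither.

neither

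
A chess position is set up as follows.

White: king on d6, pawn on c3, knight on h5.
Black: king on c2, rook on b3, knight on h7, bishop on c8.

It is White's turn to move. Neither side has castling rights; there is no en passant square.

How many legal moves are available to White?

11

White to move; king on d6.
In check: no.
Legal moves: Ke7, Kc7, Kc6, Ke5, Kd5, Kc5, Ng7, Nf6, Nf4, Ng3, c4.
Count: 11.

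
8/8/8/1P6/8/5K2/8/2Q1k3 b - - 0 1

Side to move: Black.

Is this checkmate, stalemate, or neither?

checkmate

Black to move; black king on e1.
In check: yes, from the white queen on c1.
King squares — d1: attacked by Qc1; f1: attacked by Qc1; d2: attacked by Qc1; e2: attacked by Kf3; f2: attacked by Kf3.
Legal moves for Black: none.
In check with no legal moves → checkmate.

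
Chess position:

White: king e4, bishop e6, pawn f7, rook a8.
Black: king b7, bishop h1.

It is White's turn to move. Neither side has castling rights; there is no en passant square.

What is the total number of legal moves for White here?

6

White to move; king on e4.
In check: yes, from the black bishop on h1.
Legal moves: Kf5, Ke5, Kf4, Kd4, Ke3, Kd3.
Count: 6.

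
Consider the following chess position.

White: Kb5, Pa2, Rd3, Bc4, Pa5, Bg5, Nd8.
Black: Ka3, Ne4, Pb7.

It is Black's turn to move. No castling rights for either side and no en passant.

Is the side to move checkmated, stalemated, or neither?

Black to move; black king on a3.
In check: yes, from the white rook on d3.
Legal moves for Black: Kb2, Nc3+.
Black is in check but has 2 legal moves → neither.

neither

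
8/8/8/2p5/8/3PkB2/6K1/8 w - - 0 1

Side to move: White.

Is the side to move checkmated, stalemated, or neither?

White to move; white king on g2.
In check: no.
Legal moves for White: Ba8, Bb7, Bc6, Bh5, Bd5, Bg4, Be4, Be2, Bd1, Kh3, Kg3, Kh2, Kh1, Kg1, Kf1, d4.
White has 16 legal moves and is not in check → neither.

neither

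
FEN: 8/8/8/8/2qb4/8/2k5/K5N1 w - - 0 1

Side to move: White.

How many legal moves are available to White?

White to move; king on a1.
In check: yes, from the black bishop on d4.
Legal moves: none.
Count: 0.

0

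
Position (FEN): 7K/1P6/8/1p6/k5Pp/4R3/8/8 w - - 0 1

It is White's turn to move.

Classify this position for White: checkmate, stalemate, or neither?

White to move; white king on h8.
In check: no.
Legal moves for White include: Kg8, Kh7, Kg7, Re8, Re7, Re6, Re5, Re4+, Rh3, Rg3, Rf3, Rd3, Rc3, Rb3, Ra3+, Re2, Re1, b8=Q, ... (list truncated; more exist).
White has legal moves and is not in check → neither.

neither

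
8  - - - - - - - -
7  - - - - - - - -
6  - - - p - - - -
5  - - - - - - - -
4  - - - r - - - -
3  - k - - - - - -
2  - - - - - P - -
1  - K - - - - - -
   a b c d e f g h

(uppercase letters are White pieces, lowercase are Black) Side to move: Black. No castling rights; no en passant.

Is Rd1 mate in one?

yes

After Rd1: white king on b1; in check: yes, from the black rook on d1.
King squares — a1: attacked by Rd1; c1: attacked by Rd1; a2: attacked by Kb3; b2: attacked by Kb3; c2: attacked by Kb3.
White has no legal moves → checkmate.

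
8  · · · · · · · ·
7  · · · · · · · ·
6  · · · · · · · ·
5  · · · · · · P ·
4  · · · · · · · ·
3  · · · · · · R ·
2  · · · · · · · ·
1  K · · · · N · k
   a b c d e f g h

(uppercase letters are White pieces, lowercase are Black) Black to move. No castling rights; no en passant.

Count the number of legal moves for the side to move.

Black to move; king on h1.
In check: no.
Legal moves: none.
Count: 0.

0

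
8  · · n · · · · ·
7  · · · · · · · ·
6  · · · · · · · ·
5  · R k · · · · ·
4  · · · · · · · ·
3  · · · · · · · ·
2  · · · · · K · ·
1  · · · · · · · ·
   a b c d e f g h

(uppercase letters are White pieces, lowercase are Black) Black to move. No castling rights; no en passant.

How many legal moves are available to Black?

5

Black to move; king on c5.
In check: yes, from the white rook on b5.
Legal moves: Kd6, Kc6, Kxb5, Kd4, Kc4.
Count: 5.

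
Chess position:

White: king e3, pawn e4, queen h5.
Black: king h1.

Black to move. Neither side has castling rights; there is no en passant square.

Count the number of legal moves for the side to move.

2

Black to move; king on h1.
In check: yes, from the white queen on h5.
Legal moves: Kg2, Kg1.
Count: 2.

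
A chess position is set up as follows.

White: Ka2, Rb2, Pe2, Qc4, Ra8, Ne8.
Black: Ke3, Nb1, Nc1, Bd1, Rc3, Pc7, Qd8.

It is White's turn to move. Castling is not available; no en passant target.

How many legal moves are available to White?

White to move; king on a2.
In check: yes, from the black knight on c1.
Legal moves: Kxb1, Ka1.
Count: 2.

2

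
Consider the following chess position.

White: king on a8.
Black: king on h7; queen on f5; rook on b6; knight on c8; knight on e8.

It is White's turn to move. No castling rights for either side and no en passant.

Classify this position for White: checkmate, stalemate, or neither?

stalemate

White to move; white king on a8.
In check: no.
King squares — a7: attacked by Nc8; b7: attacked by Rb6; b8: attacked by Rb6.
Legal moves for White: none.
Not in check and no legal moves → stalemate.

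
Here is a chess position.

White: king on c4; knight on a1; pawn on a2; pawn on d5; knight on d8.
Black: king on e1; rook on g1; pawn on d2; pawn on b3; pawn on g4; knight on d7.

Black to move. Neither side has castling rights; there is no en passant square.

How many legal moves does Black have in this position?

21

Black to move; king on e1.
In check: no.
Legal moves: Nf8, Nb8, Nf6, Nb6+, Ne5+, Nc5, Rg3, Rg2, Rh1, Rf1, Kf2, Ke2, Kf1, Kd1, bxa2, g3, b2, d1=Q, d1=R, d1=B, d1=N.
Count: 21.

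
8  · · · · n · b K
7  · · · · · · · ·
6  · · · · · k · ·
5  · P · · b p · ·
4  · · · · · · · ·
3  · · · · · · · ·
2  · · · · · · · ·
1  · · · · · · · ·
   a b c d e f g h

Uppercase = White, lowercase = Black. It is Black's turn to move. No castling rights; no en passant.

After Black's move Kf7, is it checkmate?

yes

After Kf7: white king on h8; in check: yes, from the black bishop on e5.
King squares — g7: attacked by Be5; h7: attacked by Bg8; g8: attacked by Kf7.
White has no legal moves → checkmate.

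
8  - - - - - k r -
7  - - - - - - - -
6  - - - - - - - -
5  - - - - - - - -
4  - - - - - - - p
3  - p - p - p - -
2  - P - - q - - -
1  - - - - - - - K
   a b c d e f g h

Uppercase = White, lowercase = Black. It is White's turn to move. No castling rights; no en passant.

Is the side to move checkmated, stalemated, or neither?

stalemate

White to move; white king on h1.
In check: no.
King squares — g1: attacked by Rg8; g2: attacked by Qe2; h2: attacked by Qe2.
Legal moves for White: none.
Not in check and no legal moves → stalemate.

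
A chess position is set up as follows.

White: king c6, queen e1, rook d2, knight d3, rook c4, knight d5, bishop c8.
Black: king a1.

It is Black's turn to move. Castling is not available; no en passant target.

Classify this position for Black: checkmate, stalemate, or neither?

checkmate

Black to move; black king on a1.
In check: yes, from the white queen on e1.
King squares — b1: attacked by Qe1; a2: attacked by Rd2; b2: attacked by Rd2.
Legal moves for Black: none.
In check with no legal moves → checkmate.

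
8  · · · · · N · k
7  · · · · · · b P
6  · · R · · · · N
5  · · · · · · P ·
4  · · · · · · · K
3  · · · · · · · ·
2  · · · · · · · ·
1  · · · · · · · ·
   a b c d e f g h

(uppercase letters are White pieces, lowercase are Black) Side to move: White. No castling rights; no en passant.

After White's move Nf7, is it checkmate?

After Nf7: black king on h8; in check: yes, from the white knight on f7.
King squares — g7: own bishop; h7: attacked by Nf8; g8: attacked by Ph7.
Black has no legal moves → checkmate.

yes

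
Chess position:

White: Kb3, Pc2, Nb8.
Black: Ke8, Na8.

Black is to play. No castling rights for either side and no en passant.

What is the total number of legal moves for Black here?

Black to move; king on e8.
In check: no.
Legal moves: Kf8, Kd8, Kf7, Ke7, Nc7, Nb6.
Count: 6.

6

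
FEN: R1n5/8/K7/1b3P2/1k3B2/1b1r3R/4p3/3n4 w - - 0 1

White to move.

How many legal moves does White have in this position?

1

White to move; king on a6.
In check: yes, from the black bishop on b5.
Legal moves: Kb7.
Count: 1.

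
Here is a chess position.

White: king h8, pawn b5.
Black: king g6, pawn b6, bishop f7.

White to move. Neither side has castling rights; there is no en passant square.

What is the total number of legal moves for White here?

White to move; king on h8.
In check: no.
Legal moves: none.
Count: 0.

0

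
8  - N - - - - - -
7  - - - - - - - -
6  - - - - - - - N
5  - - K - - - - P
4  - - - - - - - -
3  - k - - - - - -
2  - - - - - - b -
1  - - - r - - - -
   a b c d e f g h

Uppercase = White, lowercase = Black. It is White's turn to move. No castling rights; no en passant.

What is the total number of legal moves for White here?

9

White to move; king on c5.
In check: no.
Legal moves: Nd7, Nc6, Na6, Ng8, Nf7, Nf5, Ng4, Kb6, Kb5.
Count: 9.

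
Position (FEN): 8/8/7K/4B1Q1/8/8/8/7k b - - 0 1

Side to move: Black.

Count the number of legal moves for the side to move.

0

Black to move; king on h1.
In check: no.
Legal moves: none.
Count: 0.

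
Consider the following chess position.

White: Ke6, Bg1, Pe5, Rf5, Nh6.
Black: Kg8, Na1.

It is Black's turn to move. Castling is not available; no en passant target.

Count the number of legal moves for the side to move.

Black to move; king on g8.
In check: yes, from the white knight on h6.
Legal moves: Kh8, Kh7, Kg7.
Count: 3.

3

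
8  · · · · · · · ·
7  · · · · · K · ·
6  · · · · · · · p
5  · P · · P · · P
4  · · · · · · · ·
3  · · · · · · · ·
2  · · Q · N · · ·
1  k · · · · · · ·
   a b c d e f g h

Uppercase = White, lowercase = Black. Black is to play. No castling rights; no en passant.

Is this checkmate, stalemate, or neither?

Black to move; black king on a1.
In check: no.
King squares — b1: attacked by Qc2; a2: attacked by Qc2; b2: attacked by Qc2.
Legal moves for Black: none.
Not in check and no legal moves → stalemate.

stalemate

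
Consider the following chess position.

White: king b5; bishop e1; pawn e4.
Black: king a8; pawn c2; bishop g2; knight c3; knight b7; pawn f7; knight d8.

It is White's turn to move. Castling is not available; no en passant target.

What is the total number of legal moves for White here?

White to move; king on b5.
In check: yes, from the black knight on c3.
Legal moves: Kb6, Ka6, Kc4, Kb4, Bxc3.
Count: 5.

5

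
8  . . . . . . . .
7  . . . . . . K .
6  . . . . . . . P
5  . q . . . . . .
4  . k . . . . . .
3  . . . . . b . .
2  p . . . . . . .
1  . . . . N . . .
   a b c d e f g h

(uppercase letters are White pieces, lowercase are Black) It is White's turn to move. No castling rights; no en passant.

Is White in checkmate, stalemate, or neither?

White to move; white king on g7.
In check: no.
Legal moves for White: Kh8, Kg8, Kf8, Kh7, Kf7, Kg6, Kf6, Nxf3, Nd3+, Ng2, Nc2+, h7.
White has 12 legal moves and is not in check → neither.

neither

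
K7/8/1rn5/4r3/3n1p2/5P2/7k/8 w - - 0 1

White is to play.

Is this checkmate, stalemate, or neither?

White to move; white king on a8.
In check: no.
King squares — a7: attacked by Nc6; b7: attacked by Rb6; b8: attacked by Rb6.
Legal moves for White: none.
Not in check and no legal moves → stalemate.

stalemate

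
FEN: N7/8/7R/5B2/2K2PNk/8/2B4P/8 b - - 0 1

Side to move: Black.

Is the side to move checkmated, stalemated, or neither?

checkmate

Black to move; black king on h4.
In check: yes, from the white rook on h6.
King squares — g3: attacked by Ph2; h3: attacked by Rh6; g4: attacked by Bf5; g5: attacked by Pf4; h5: attacked by Rh6.
Legal moves for Black: none.
In check with no legal moves → checkmate.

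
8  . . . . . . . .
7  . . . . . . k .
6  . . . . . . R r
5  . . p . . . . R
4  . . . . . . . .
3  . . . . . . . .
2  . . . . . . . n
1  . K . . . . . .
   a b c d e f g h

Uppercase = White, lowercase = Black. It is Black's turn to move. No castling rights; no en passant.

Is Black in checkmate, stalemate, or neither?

Black to move; black king on g7.
In check: yes, from the white rook on g6.
Legal moves for Black: Kh8, Kf8, Kh7, Kf7, Kxg6, Rxg6.
Black is in check but has 6 legal moves → neither.

neither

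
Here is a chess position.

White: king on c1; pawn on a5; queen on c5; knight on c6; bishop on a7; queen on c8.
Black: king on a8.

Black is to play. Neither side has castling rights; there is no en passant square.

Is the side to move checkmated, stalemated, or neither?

checkmate

Black to move; black king on a8.
In check: yes, from the white queen on c8.
King squares — a7: attacked by Qc5; b7: attacked by Qc8; b8: attacked by Nc6.
Legal moves for Black: none.
In check with no legal moves → checkmate.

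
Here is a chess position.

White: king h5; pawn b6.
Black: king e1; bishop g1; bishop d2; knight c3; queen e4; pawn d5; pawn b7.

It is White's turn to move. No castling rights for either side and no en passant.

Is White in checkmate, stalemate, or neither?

White to move; white king on h5.
In check: no.
King squares — g4: attacked by Qe4; h4: attacked by Qe4; g5: attacked by Bd2; g6: attacked by Qe4; h6: attacked by Bd2.
Legal moves for White: none.
Not in check and no legal moves → stalemate.

stalemate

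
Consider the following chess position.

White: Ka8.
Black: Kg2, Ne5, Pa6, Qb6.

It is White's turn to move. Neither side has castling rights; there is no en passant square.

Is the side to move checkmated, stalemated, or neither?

White to move; white king on a8.
In check: no.
King squares — a7: attacked by Qb6; b7: attacked by Qb6; b8: attacked by Qb6.
Legal moves for White: none.
Not in check and no legal moves → stalemate.

stalemate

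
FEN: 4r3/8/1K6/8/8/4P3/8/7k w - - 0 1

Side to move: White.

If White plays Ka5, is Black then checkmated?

no

After Ka5: black king on h1; in check: no.
Black is not in check, so this cannot be checkmate.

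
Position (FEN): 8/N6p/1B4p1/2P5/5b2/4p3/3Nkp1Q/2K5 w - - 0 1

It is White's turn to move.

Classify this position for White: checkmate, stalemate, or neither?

neither

White to move; white king on c1.
In check: no.
Legal moves for White include: Nc8, Nc6, Nb5, Bd8, Bc7, Ba5, Qxh7, Qh6, Qh5+, Qh4, Qxf4, Qh3, Qg3, Qg2, Qxf2+, Qh1, Qg1, Ne4, ... (list truncated; more exist).
White has legal moves and is not in check → neither.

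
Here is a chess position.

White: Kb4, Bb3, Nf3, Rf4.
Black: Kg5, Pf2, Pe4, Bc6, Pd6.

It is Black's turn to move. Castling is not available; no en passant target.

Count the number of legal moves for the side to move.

5

Black to move; king on g5.
In check: yes, from the white knight on f3.
Legal moves: Kh6, Kg6, Kh5, Kxf4, exf3.
Count: 5.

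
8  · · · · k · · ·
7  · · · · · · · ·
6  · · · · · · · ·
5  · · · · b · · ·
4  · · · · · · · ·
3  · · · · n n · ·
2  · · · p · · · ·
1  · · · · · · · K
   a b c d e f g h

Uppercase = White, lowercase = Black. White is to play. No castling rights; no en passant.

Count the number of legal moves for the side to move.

White to move; king on h1.
In check: no.
Legal moves: none.
Count: 0.

0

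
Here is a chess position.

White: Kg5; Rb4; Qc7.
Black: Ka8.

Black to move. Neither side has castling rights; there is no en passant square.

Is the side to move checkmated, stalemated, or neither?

Black to move; black king on a8.
In check: no.
King squares — a7: attacked by Qc7; b7: attacked by Rb4; b8: attacked by Rb4.
Legal moves for Black: none.
Not in check and no legal moves → stalemate.

stalemate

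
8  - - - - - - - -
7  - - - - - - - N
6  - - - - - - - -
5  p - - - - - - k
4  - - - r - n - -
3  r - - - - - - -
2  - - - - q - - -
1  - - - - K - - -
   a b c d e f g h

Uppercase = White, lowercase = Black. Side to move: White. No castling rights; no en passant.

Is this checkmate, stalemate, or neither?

checkmate

White to move; white king on e1.
In check: yes, from the black queen on e2.
King squares — d1: attacked by Qe2; f1: attacked by Qe2; d2: attacked by Qe2; e2: attacked by Nf4; f2: attacked by Qe2.
Legal moves for White: none.
In check with no legal moves → checkmate.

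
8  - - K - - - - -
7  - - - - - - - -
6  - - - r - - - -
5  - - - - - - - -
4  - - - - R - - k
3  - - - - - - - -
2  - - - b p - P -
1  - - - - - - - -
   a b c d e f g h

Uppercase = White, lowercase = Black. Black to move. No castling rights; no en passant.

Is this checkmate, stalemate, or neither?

Black to move; black king on h4.
In check: yes, from the white rook on e4.
Legal moves for Black: Kh5, Kg5, Kg3, Bf4.
Black is in check but has 4 legal moves → neither.

neither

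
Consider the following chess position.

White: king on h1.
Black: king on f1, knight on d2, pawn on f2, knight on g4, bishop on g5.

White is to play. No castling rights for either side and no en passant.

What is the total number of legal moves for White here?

0

White to move; king on h1.
In check: no.
Legal moves: none.
Count: 0.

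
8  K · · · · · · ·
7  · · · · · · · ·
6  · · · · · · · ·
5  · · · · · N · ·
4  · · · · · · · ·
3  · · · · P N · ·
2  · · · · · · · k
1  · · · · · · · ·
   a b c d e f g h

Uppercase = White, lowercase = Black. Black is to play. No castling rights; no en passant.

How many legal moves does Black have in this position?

Black to move; king on h2.
In check: yes, from the white knight on f3.
Legal moves: Kh3, Kg2, Kh1.
Count: 3.

3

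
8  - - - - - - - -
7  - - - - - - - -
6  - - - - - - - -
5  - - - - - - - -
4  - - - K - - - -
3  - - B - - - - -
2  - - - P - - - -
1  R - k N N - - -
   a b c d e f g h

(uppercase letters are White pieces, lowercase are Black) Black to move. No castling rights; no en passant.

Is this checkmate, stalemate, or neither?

checkmate

Black to move; black king on c1.
In check: yes, from the white rook on a1.
King squares — b1: attacked by Ra1; d1: attacked by Ra1; b2: attacked by Nd1; c2: attacked by Ne1; d2: attacked by Bc3.
Legal moves for Black: none.
In check with no legal moves → checkmate.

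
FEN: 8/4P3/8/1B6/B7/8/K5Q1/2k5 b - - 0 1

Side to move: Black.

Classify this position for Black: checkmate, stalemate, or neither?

Black to move; black king on c1.
In check: no.
King squares — b1: attacked by Ka2; d1: attacked by Ba4; b2: attacked by Ka2; c2: attacked by Qg2; d2: attacked by Qg2.
Legal moves for Black: none.
Not in check and no legal moves → stalemate.

stalemate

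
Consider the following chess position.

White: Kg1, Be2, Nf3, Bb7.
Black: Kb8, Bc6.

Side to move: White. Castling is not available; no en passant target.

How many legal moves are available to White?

22

White to move; king on g1.
In check: no.
Legal moves: Bc8, Ba8, Bxc6, Bba6, Ng5, Ne5, Nh4, Nd4, Nh2, Nd2, Ne1, Bea6, Bb5, Bc4, Bd3, Bf1, Bd1, Kh2, Kg2, Kf2, Kh1, Kf1.
Count: 22.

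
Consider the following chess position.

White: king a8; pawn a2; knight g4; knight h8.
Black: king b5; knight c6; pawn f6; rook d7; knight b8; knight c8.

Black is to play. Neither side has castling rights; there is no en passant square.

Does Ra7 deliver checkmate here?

After Ra7: white king on a8; in check: yes, from the black rook on a7.
King squares — a7: attacked by Nc6; b7: attacked by Ra7; b8: attacked by Nc6.
White has no legal moves → checkmate.

yes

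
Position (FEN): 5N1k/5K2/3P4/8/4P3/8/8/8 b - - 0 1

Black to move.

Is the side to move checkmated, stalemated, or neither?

stalemate

Black to move; black king on h8.
In check: no.
King squares — g7: attacked by Kf7; h7: attacked by Nf8; g8: attacked by Kf7.
Legal moves for Black: none.
Not in check and no legal moves → stalemate.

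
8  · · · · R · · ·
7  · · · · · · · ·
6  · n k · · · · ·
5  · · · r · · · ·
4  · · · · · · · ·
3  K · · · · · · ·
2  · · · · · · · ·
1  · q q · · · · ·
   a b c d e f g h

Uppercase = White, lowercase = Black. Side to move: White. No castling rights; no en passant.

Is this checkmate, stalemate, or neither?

checkmate

White to move; white king on a3.
In check: yes, from the black queen on c1.
King squares — a2: attacked by Qb1; b2: attacked by Qb1; b3: attacked by Qb1; a4: attacked by Nb6; b4: attacked by Qb1.
Legal moves for White: none.
In check with no legal moves → checkmate.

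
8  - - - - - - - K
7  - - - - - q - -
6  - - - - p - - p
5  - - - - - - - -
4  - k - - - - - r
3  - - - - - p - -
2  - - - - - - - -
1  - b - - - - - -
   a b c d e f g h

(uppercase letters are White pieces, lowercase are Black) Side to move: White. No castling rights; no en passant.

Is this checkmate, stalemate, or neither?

White to move; white king on h8.
In check: no.
King squares — g7: attacked by Qf7; h7: attacked by Bb1; g8: attacked by Qf7.
Legal moves for White: none.
Not in check and no legal moves → stalemate.

stalemate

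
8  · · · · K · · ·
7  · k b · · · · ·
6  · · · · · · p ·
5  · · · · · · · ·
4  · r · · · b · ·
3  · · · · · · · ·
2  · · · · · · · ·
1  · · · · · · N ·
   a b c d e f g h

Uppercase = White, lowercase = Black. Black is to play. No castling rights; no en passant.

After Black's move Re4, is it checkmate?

After Re4: white king on e8; in check: yes, from the black rook on e4.
White has 3 legal replies: Kf8, Kf7, Kd7.
In check but a legal move exists → not checkmate.

no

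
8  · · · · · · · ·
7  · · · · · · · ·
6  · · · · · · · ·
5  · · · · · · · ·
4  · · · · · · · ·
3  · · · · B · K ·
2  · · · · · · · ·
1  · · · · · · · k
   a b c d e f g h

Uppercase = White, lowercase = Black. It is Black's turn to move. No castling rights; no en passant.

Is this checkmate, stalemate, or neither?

Black to move; black king on h1.
In check: no.
King squares — g1: attacked by Be3; g2: attacked by Kg3; h2: attacked by Kg3.
Legal moves for Black: none.
Not in check and no legal moves → stalemate.

stalemate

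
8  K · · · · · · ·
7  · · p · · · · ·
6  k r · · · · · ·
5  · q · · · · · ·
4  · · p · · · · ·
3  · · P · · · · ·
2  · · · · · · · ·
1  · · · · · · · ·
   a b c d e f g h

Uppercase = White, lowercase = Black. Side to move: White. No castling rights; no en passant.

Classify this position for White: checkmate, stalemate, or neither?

stalemate

White to move; white king on a8.
In check: no.
King squares — a7: attacked by Ka6; b7: attacked by Ka6; b8: attacked by Rb6.
Legal moves for White: none.
Not in check and no legal moves → stalemate.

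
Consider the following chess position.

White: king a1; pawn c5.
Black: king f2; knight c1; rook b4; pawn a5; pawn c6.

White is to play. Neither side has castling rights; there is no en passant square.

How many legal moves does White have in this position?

0

White to move; king on a1.
In check: no.
Legal moves: none.
Count: 0.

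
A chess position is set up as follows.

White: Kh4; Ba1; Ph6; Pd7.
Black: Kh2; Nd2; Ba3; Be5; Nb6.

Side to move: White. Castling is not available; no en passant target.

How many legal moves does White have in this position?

White to move; king on h4.
In check: no.
Legal moves: Kh5, Kg5, Kg4, Bxe5+, Bd4, Bc3, Bb2, d8=Q, d8=R, d8=B, d8=N, h7.
Count: 12.

12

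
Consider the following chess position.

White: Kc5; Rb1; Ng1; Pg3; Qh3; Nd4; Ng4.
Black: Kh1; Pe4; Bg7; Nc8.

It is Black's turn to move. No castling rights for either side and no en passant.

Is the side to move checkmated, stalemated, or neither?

Black to move; black king on h1.
In check: yes, from the white queen on h3.
King squares — g1: attacked by Rb1; g2: attacked by Qh3; h2: attacked by Qh3.
Legal moves for Black: none.
In check with no legal moves → checkmate.

checkmate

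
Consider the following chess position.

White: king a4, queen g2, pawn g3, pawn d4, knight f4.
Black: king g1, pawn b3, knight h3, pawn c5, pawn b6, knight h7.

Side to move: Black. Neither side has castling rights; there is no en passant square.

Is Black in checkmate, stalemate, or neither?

Black to move; black king on g1.
In check: yes, from the white queen on g2.
King squares — f1: attacked by Qg2; h1: attacked by Qg2; f2: attacked by Qg2; g2: attacked by Nf4; h2: attacked by Qg2.
Legal moves for Black: none.
In check with no legal moves → checkmate.

checkmate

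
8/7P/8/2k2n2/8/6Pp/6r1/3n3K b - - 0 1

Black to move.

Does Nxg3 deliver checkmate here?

yes

After Nxg3: white king on h1; in check: yes, from the black knight on g3.
King squares — g1: attacked by Rg2; g2: attacked by Ph3; h2: attacked by Rg2.
White has no legal moves → checkmate.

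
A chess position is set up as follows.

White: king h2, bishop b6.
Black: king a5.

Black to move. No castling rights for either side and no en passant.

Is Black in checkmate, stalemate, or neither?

neither

Black to move; black king on a5.
In check: yes, from the white bishop on b6.
King squares — a4: available; b4: available; b5: available; a6: available; b6: available.
Legal moves for Black: Kxb6, Ka6, Kb5, Kb4, Ka4.
Black is in check but has 5 legal moves → neither.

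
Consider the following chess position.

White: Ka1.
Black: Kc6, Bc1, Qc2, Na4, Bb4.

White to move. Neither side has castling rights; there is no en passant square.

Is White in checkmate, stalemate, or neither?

stalemate

White to move; white king on a1.
In check: no.
King squares — b1: attacked by Qc2; a2: attacked by Qc2; b2: attacked by Bc1.
Legal moves for White: none.
Not in check and no legal moves → stalemate.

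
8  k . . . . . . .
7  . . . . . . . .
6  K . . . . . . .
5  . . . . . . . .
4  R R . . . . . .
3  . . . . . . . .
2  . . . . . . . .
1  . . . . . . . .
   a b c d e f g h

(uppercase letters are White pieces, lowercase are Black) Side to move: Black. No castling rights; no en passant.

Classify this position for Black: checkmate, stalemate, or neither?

Black to move; black king on a8.
In check: no.
King squares — a7: attacked by Ka6; b7: attacked by Rb4; b8: attacked by Rb4.
Legal moves for Black: none.
Not in check and no legal moves → stalemate.

stalemate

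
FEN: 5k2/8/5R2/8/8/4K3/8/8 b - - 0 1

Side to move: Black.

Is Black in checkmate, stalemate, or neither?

neither

Black to move; black king on f8.
In check: yes, from the white rook on f6.
Legal moves for Black: Kg8, Ke8, Kg7, Ke7.
Black is in check but has 4 legal moves → neither.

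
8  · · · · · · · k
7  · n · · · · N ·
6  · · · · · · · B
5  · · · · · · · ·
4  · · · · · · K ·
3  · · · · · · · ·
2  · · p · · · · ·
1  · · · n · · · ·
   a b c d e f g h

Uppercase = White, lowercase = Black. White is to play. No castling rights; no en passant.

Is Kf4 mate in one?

no

After Kf4: black king on h8; in check: no.
Black is not in check, so this cannot be checkmate.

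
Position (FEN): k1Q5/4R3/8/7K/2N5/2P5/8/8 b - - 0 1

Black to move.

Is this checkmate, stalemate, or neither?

checkmate

Black to move; black king on a8.
In check: yes, from the white queen on c8.
King squares — a7: attacked by Re7; b7: attacked by Re7; b8: attacked by Qc8.
Legal moves for Black: none.
In check with no legal moves → checkmate.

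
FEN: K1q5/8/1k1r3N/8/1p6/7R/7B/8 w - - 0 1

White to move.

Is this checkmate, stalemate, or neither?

checkmate

White to move; white king on a8.
In check: yes, from the black queen on c8.
King squares — a7: attacked by Kb6; b7: attacked by Kb6; b8: attacked by Qc8.
Legal moves for White: none.
In check with no legal moves → checkmate.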